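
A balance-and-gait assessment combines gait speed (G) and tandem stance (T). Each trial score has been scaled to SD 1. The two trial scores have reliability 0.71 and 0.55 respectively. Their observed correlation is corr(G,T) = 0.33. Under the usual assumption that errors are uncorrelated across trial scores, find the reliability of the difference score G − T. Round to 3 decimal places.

0.448

Var(G−T) = 1 + 1 − 2·0.33 = 2 − 0.66 = 1.34.
Under uncorrelated errors the observed covariances equal the true-score covariances, so only the own-variance terms attenuate.
True-score variance = [0.71 + 0.55] − 0.66 = 1.26 − 0.66 = 0.6.
Reliability = 0.6 / 1.34 = 0.448.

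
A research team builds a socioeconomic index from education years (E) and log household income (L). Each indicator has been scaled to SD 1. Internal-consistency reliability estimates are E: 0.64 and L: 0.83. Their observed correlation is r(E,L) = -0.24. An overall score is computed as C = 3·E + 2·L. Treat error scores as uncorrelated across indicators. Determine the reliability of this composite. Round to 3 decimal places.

Var(C) = 3² + 2² + 2·[6·(-0.24)] = 13 − 2.88 = 10.12.
With uncorrelated errors the cross-covariances are all true-score covariance, so they carry over unchanged; only the diagonal terms shrink to ρᵢσᵢ².
True-score variance = [3²·0.64 + 2²·0.83] − 2.88 = 9.08 − 2.88 = 6.2.
Reliability = 6.2 / 10.12 = 0.613.

0.613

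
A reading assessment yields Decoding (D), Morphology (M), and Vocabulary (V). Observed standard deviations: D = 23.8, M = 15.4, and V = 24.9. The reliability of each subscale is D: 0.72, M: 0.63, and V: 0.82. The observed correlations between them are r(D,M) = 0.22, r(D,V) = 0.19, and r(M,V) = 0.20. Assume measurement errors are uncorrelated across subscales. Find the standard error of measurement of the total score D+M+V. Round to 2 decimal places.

18.92

Var(total) = 1423.61 + 539.848 = 1963.46.
True-score variance = 1065.66 + 539.848 = 1605.5, so reliability = 0.8177.
Error variance = 1963.46 − 1605.5 = 357.954; SEM = √357.954 = 18.92.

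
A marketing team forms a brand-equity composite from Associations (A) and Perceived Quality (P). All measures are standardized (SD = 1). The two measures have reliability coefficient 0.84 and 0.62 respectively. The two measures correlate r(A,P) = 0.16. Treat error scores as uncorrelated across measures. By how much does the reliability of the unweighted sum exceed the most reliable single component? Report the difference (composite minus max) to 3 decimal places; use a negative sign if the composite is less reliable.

-0.073

Var(sum) = 2 + 0.32 = 2.32; true-score variance = 1.46 + 0.32 = 1.78; composite reliability = 0.7672.
Max component reliability = 0.8400.
Difference = 0.7672 − 0.8400 = -0.073.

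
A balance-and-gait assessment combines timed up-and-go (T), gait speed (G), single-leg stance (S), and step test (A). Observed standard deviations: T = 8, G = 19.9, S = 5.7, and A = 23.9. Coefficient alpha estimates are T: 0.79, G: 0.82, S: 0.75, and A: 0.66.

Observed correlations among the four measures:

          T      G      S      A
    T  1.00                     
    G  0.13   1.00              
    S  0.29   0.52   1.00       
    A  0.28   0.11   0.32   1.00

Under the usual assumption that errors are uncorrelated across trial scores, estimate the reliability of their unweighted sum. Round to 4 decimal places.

0.8146

Var(T+G+S+A) = 8² + 19.9² + 5.7² + 23.9² + 2·[8·19.9·0.13 + 8·5.7·0.29 + 8·23.9·0.28 + 19.9·5.7·0.52 + 19.9·23.9·0.11 + 5.7·23.9·0.32] = 1063.71 + 484.701 = 1548.41.
Under uncorrelated errors the observed covariances equal the true-score covariances, so only the own-variance terms attenuate.
True-score variance = [8²·0.79 + 19.9²·0.82 + 5.7²·0.75 + 23.9²·0.66] + 484.701 = 776.654 + 484.701 = 1261.35.
Reliability = 1261.35 / 1548.41 = 0.8146.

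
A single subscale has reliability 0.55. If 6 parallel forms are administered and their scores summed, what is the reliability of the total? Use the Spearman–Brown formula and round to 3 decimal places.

ρ_k = kρ / (1 + (k−1)ρ) = 6·0.55 / (1 + 5·0.55) = 3.300 / 3.750 = 0.880.

0.880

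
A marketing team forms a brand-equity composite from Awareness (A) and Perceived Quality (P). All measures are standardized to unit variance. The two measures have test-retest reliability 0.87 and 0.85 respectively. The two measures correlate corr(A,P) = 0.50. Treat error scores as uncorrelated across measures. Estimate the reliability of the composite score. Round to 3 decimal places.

0.907

Var(A+P) = 2 + 2·[0.50] = 2 + 1 = 3.
Because errors are independent across components, Cov(Tᵢ,Tⱼ) = Cov(Xᵢ,Xⱼ); the off-diagonal part of the true-score variance is the same as above.
True-score variance = [0.87 + 0.85] + 1 = 1.72 + 1 = 2.72.
Reliability = 2.72 / 3 = 0.907.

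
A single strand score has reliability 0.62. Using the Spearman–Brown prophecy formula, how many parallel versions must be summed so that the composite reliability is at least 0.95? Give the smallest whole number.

12

k ≥ ρ*(1−ρ₁)/(ρ₁(1−ρ*)) = 0.95·0.38 / (0.62·0.05) = 11.645.
Smallest integer k = 12.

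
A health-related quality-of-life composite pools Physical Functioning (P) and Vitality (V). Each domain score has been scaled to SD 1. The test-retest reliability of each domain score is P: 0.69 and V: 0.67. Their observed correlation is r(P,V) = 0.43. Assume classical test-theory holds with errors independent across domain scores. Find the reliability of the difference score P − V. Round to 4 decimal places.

Var(P−V) = 1 + 1 − 2·0.43 = 2 − 0.86 = 1.14.
Under uncorrelated errors the observed covariances equal the true-score covariances, so only the own-variance terms attenuate.
True-score variance = [0.69 + 0.67] − 0.86 = 1.36 − 0.86 = 0.5.
Reliability = 0.5 / 1.14 = 0.4386.

0.4386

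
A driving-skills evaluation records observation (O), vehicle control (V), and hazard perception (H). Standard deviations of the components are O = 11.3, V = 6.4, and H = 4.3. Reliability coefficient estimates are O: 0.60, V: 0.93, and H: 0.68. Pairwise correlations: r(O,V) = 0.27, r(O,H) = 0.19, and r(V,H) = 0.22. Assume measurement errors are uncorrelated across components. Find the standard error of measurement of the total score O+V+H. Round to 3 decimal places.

7.737

Var(total) = 187.14 + 69.6258 = 256.766.
True-score variance = 127.28 + 69.6258 = 196.906, so reliability = 0.7669.
Error variance = 256.766 − 196.906 = 59.86; SEM = √59.86 = 7.737.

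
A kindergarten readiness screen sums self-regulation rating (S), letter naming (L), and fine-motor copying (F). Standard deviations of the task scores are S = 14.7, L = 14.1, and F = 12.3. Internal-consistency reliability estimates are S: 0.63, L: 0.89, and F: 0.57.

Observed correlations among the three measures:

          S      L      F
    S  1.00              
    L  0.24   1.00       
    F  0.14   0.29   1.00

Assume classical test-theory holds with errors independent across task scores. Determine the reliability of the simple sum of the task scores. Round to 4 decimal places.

0.7957

Var(S+L+F) = 14.7² + 14.1² + 12.3² + 2·[14.7·14.1·0.24 + 14.7·12.3·0.14 + 14.1·12.3·0.29] = 566.19 + 250.706 = 816.896.
Because errors are independent across components, Cov(Tᵢ,Tⱼ) = Cov(Xᵢ,Xⱼ); the off-diagonal part of the true-score variance is the same as above.
True-score variance = [14.7²·0.63 + 14.1²·0.89 + 12.3²·0.57] + 250.706 = 399.313 + 250.706 = 650.019.
Reliability = 650.019 / 816.896 = 0.7957.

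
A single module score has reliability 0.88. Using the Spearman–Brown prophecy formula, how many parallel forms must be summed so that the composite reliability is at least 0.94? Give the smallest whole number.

k ≥ ρ*(1−ρ₁)/(ρ₁(1−ρ*)) = 0.94·0.12 / (0.88·0.06) = 2.136.
Smallest integer k = 3.

3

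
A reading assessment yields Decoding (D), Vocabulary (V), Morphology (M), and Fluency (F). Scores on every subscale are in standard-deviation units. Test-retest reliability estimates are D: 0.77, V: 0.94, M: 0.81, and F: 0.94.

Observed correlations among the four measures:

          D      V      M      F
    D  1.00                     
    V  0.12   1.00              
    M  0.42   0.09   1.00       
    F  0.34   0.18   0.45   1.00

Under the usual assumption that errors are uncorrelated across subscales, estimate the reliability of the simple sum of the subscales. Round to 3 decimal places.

0.925

Var(D+V+M+F) = 4 + 2·[0.12 + 0.42 + 0.34 + 0.09 + 0.18 + 0.45] = 4 + 3.2 = 7.2.
With uncorrelated errors the cross-covariances are all true-score covariance, so they carry over unchanged; only the diagonal terms shrink to ρᵢσᵢ².
True-score variance = [0.77 + 0.94 + 0.81 + 0.94] + 3.2 = 3.46 + 3.2 = 6.66.
Reliability = 6.66 / 7.2 = 0.925.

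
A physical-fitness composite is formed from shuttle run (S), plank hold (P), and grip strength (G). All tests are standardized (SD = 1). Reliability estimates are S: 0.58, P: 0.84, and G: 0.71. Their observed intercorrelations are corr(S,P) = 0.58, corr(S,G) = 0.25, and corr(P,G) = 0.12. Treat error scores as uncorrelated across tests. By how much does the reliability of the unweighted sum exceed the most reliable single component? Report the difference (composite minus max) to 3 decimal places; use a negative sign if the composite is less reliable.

-0.018

Var(sum) = 3 + 1.9 = 4.9; true-score variance = 2.13 + 1.9 = 4.03; composite reliability = 0.8224.
Max component reliability = 0.8400.
Difference = 0.8224 − 0.8400 = -0.018.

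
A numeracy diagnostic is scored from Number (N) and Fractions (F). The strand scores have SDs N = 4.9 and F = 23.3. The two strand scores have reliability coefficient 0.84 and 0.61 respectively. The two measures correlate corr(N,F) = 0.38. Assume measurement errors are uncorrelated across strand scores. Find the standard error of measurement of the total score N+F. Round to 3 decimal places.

14.682

Var(total) = 566.9 + 86.7692 = 653.669.
True-score variance = 351.331 + 86.7692 = 438.101, so reliability = 0.6702.
Error variance = 653.669 − 438.101 = 215.569; SEM = √215.569 = 14.682.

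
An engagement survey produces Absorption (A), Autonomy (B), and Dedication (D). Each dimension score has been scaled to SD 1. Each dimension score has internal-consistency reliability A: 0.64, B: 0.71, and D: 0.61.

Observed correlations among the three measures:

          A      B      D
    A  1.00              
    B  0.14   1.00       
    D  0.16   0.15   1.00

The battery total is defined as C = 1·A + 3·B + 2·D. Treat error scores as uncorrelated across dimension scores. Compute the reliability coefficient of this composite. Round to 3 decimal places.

0.738

Var(C) = 1 + 3² + 2² + 2·[3·0.14 + 2·0.16 + 6·0.15] = 14 + 3.28 = 17.28.
With uncorrelated errors the cross-covariances are all true-score covariance, so they carry over unchanged; only the diagonal terms shrink to ρᵢσᵢ².
True-score variance = [0.64 + 3²·0.71 + 2²·0.61] + 3.28 = 9.47 + 3.28 = 12.75.
Reliability = 12.75 / 17.28 = 0.738.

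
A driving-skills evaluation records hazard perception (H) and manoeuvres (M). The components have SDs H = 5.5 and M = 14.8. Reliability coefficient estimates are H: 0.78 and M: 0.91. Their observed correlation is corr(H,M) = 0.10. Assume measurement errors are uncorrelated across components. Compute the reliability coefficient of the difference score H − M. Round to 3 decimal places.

0.887

Var(H−M) = 5.5² + 14.8² − 2·5.5·14.8·0.10 = 249.29 − 16.28 = 233.01.
Under uncorrelated errors the observed covariances equal the true-score covariances, so only the own-variance terms attenuate.
True-score variance = [5.5²·0.78 + 14.8²·0.91] − 16.28 = 222.921 − 16.28 = 206.641.
Reliability = 206.641 / 233.01 = 0.887.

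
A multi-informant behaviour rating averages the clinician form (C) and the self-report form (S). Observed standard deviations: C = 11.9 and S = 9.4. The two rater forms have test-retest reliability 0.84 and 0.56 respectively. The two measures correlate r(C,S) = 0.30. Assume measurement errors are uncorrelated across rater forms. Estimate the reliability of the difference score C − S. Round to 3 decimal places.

0.622

Var(C−S) = 11.9² + 9.4² − 2·11.9·9.4·0.30 = 229.97 − 67.116 = 162.854.
With uncorrelated errors the cross-covariances are all true-score covariance, so they carry over unchanged; only the diagonal terms shrink to ρᵢσᵢ².
True-score variance = [11.9²·0.84 + 9.4²·0.56] − 67.116 = 168.434 − 67.116 = 101.318.
Reliability = 101.318 / 162.854 = 0.622.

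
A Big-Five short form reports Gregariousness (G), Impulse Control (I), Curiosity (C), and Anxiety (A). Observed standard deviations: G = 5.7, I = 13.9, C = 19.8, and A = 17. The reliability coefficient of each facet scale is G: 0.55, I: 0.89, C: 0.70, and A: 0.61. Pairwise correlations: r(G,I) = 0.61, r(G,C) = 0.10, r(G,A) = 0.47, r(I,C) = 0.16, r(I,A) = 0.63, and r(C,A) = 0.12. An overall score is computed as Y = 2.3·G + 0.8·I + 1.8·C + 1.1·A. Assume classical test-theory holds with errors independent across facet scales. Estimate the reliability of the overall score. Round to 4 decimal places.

0.7949

Var(Y) = 2.3²·5.7² + 0.8²·13.9² + 1.8²·19.8² + 1.1²·17² + 2·[1.84·5.7·13.9·0.61 + 4.14·5.7·19.8·0.10 + 2.53·5.7·17·0.47 + 1.44·13.9·19.8·0.16 + 0.88·13.9·17·0.63 + 1.98·19.8·17·0.12] = 1915.43 + 1050.53 = 2965.96.
Under uncorrelated errors the observed covariances equal the true-score covariances, so only the own-variance terms attenuate.
True-score variance = [2.3²·5.7²·0.55 + 0.8²·13.9²·0.89 + 1.8²·19.8²·0.70 + 1.1²·17²·0.61] + 1050.53 = 1307.04 + 1050.53 = 2357.57.
Reliability = 2357.57 / 2965.96 = 0.7949.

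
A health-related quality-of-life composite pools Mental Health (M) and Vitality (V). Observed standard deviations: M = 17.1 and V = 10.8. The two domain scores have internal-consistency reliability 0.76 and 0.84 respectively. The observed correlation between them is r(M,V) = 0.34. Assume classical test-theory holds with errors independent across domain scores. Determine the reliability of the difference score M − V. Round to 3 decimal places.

Var(M−V) = 17.1² + 10.8² − 2·17.1·10.8·0.34 = 409.05 − 125.582 = 283.468.
Under uncorrelated errors the observed covariances equal the true-score covariances, so only the own-variance terms attenuate.
True-score variance = [17.1²·0.76 + 10.8²·0.84] − 125.582 = 320.209 − 125.582 = 194.627.
Reliability = 194.627 / 283.468 = 0.687.

0.687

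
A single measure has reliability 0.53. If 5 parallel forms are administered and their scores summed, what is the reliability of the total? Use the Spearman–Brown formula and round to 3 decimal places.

ρ_k = kρ / (1 + (k−1)ρ) = 5·0.53 / (1 + 4·0.53) = 2.650 / 3.120 = 0.849.

0.849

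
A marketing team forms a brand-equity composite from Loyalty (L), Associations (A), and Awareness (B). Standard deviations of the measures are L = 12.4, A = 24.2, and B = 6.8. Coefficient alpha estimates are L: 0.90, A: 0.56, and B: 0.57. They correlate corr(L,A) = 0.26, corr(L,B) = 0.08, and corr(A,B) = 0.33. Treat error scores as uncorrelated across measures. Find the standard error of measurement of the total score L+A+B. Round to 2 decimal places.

17.12

Var(total) = 785.64 + 278.142 = 1063.78.
True-score variance = 492.699 + 278.142 = 770.842, so reliability = 0.7246.
Error variance = 1063.78 − 770.842 = 292.941; SEM = √292.941 = 17.12.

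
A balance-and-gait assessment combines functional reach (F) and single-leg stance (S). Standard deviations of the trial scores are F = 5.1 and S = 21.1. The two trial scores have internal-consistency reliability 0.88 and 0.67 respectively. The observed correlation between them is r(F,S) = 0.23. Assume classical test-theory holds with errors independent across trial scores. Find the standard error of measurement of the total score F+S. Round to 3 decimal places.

Var(total) = 471.22 + 49.5006 = 520.721.
True-score variance = 321.18 + 49.5006 = 370.68, so reliability = 0.7119.
Error variance = 520.721 − 370.68 = 150.04; SEM = √150.04 = 12.249.

12.249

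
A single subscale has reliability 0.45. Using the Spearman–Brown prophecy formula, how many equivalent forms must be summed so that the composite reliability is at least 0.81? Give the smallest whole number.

6

k ≥ ρ*(1−ρ₁)/(ρ₁(1−ρ*)) = 0.81·0.55 / (0.45·0.19) = 5.211.
Smallest integer k = 6.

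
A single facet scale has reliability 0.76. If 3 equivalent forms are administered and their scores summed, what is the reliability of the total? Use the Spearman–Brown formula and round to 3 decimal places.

ρ_k = kρ / (1 + (k−1)ρ) = 3·0.76 / (1 + 2·0.76) = 2.280 / 2.520 = 0.905.

0.905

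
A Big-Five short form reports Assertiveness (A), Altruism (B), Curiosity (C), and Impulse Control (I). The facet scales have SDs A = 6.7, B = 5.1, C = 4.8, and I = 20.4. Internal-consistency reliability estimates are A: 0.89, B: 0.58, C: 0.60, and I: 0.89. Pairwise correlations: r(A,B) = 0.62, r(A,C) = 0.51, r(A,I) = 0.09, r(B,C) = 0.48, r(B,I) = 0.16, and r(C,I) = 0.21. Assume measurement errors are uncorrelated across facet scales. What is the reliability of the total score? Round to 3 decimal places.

Var(A+B+C+I) = 6.7² + 5.1² + 4.8² + 20.4² + 2·[6.7·5.1·0.62 + 6.7·4.8·0.51 + 6.7·20.4·0.09 + 5.1·4.8·0.48 + 5.1·20.4·0.16 + 4.8·20.4·0.21] = 510.1 + 197.696 = 707.796.
Because errors are independent across components, Cov(Tᵢ,Tⱼ) = Cov(Xᵢ,Xⱼ); the off-diagonal part of the true-score variance is the same as above.
True-score variance = [6.7²·0.89 + 5.1²·0.58 + 4.8²·0.60 + 20.4²·0.89] + 197.696 = 439.244 + 197.696 = 636.941.
Reliability = 636.941 / 707.796 = 0.900.

0.900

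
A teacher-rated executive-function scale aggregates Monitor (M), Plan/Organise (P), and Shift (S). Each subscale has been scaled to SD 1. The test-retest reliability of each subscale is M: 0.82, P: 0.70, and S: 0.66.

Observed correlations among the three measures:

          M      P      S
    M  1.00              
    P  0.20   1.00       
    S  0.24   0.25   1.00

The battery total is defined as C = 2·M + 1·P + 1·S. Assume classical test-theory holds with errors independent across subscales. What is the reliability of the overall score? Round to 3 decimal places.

Var(C) = 2² + 1 + 1 + 2·[2·0.20 + 2·0.24 + 0.25] = 6 + 2.26 = 8.26.
Because errors are independent across components, Cov(Tᵢ,Tⱼ) = Cov(Xᵢ,Xⱼ); the off-diagonal part of the true-score variance is the same as above.
True-score variance = [2²·0.82 + 0.70 + 0.66] + 2.26 = 4.64 + 2.26 = 6.9.
Reliability = 6.9 / 8.26 = 0.835.

0.835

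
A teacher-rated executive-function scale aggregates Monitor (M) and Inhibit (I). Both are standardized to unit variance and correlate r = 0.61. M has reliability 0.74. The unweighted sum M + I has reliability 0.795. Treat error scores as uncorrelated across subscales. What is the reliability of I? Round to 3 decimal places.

0.600

Var(M+I) = 2 + 2·0.61 = 3.220.
True-score variance = ρ_M + ρ_I + 2·0.61, so 0.795 = (0.74 + ρ_I + 1.22) / 3.220.
ρ_I = 0.795·3.220 − 0.74 − 1.22 = 0.600.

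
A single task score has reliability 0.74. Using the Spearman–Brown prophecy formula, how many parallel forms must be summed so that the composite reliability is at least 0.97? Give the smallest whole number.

12

k ≥ ρ*(1−ρ₁)/(ρ₁(1−ρ*)) = 0.97·0.26 / (0.74·0.03) = 11.360.
Smallest integer k = 12.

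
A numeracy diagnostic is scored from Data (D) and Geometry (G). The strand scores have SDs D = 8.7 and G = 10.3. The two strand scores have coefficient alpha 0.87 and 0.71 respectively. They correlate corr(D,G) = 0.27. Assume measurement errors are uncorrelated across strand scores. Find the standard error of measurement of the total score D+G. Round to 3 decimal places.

6.372

Var(total) = 181.78 + 48.3894 = 230.169.
True-score variance = 141.174 + 48.3894 = 189.564, so reliability = 0.8236.
Error variance = 230.169 − 189.564 = 40.6058; SEM = √40.6058 = 6.372.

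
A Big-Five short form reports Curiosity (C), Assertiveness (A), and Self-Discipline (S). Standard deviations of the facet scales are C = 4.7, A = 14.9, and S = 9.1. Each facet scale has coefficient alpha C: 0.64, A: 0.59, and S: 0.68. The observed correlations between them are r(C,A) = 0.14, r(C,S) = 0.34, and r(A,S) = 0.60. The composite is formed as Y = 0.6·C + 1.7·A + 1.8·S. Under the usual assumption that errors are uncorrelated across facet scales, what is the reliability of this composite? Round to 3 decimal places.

0.760

Var(Y) = 0.6²·4.7² + 1.7²·14.9² + 1.8²·9.1² + 2·[1.02·4.7·14.9·0.14 + 1.08·4.7·9.1·0.34 + 3.06·14.9·9.1·0.60] = 917.866 + 549.297 = 1467.16.
Under uncorrelated errors the observed covariances equal the true-score covariances, so only the own-variance terms attenuate.
True-score variance = [0.6²·4.7²·0.64 + 1.7²·14.9²·0.59 + 1.8²·9.1²·0.68] + 549.297 = 566.086 + 549.297 = 1115.38.
Reliability = 1115.38 / 1467.16 = 0.760.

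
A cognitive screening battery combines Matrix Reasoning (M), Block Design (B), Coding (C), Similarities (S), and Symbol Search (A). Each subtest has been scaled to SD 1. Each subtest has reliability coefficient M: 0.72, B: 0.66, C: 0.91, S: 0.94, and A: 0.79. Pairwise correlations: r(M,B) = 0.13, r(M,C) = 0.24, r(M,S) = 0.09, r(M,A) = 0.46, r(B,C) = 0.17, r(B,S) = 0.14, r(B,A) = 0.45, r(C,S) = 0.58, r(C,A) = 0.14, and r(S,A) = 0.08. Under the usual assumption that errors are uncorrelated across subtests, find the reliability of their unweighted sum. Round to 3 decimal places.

0.902

Var(M+B+C+S+A) = 5 + 2·[0.13 + 0.24 + 0.09 + 0.46 + 0.17 + 0.14 + 0.45 + 0.58 + 0.14 + 0.08] = 5 + 4.96 = 9.96.
Because errors are independent across components, Cov(Tᵢ,Tⱼ) = Cov(Xᵢ,Xⱼ); the off-diagonal part of the true-score variance is the same as above.
True-score variance = [0.72 + 0.66 + 0.91 + 0.94 + 0.79] + 4.96 = 4.02 + 4.96 = 8.98.
Reliability = 8.98 / 9.96 = 0.902.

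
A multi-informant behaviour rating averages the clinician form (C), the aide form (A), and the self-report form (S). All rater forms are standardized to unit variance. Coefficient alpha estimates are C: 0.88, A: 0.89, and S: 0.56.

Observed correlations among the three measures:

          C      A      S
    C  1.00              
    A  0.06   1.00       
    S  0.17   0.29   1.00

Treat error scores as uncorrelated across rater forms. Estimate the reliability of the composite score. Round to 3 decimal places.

0.834

Var(C+A+S) = 3 + 2·[0.06 + 0.17 + 0.29] = 3 + 1.04 = 4.04.
Under uncorrelated errors the observed covariances equal the true-score covariances, so only the own-variance terms attenuate.
True-score variance = [0.88 + 0.89 + 0.56] + 1.04 = 2.33 + 1.04 = 3.37.
Reliability = 3.37 / 4.04 = 0.834.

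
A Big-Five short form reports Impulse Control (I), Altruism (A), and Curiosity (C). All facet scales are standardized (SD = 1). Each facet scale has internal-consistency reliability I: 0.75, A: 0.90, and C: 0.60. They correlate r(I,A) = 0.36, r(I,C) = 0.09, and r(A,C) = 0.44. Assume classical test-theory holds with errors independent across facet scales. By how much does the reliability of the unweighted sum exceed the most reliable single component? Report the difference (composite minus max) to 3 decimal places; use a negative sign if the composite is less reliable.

-0.057

Var(sum) = 3 + 1.78 = 4.78; true-score variance = 2.25 + 1.78 = 4.03; composite reliability = 0.8431.
Max component reliability = 0.9000.
Difference = 0.8431 − 0.9000 = -0.057.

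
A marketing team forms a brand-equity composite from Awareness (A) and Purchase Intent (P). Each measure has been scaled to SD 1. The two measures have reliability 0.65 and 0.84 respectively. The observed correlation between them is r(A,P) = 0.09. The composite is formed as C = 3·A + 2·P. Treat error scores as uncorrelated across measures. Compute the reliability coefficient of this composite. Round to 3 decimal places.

Var(C) = 3² + 2² + 2·[6·0.09] = 13 + 1.08 = 14.08.
Because errors are independent across components, Cov(Tᵢ,Tⱼ) = Cov(Xᵢ,Xⱼ); the off-diagonal part of the true-score variance is the same as above.
True-score variance = [3²·0.65 + 2²·0.84] + 1.08 = 9.21 + 1.08 = 10.29.
Reliability = 10.29 / 14.08 = 0.731.

0.731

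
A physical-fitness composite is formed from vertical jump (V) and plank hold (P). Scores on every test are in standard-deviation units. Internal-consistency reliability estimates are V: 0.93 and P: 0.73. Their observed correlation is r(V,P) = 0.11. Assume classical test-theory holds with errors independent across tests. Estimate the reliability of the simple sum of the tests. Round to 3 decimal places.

0.847

Var(V+P) = 2 + 2·[0.11] = 2 + 0.22 = 2.22.
Under uncorrelated errors the observed covariances equal the true-score covariances, so only the own-variance terms attenuate.
True-score variance = [0.93 + 0.73] + 0.22 = 1.66 + 0.22 = 1.88.
Reliability = 1.88 / 2.22 = 0.847.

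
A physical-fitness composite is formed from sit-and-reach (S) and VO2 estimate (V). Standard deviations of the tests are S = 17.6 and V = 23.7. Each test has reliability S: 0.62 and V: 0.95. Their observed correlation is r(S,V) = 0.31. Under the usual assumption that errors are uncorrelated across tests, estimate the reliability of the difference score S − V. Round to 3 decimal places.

Var(S−V) = 17.6² + 23.7² − 2·17.6·23.7·0.31 = 871.45 − 258.614 = 612.836.
Under uncorrelated errors the observed covariances equal the true-score covariances, so only the own-variance terms attenuate.
True-score variance = [17.6²·0.62 + 23.7²·0.95] − 258.614 = 725.657 − 258.614 = 467.042.
Reliability = 467.042 / 612.836 = 0.762.

0.762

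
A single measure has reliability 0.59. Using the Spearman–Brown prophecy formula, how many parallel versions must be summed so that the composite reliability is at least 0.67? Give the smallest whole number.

2

k ≥ ρ*(1−ρ₁)/(ρ₁(1−ρ*)) = 0.67·0.41 / (0.59·0.33) = 1.411.
Smallest integer k = 2.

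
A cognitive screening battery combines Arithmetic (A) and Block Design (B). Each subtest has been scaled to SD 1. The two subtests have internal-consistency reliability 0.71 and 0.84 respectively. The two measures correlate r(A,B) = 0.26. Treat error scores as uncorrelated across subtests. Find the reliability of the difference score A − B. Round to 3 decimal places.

Var(A−B) = 1 + 1 − 2·0.26 = 2 − 0.52 = 1.48.
Because errors are independent across components, Cov(Tᵢ,Tⱼ) = Cov(Xᵢ,Xⱼ); the off-diagonal part of the true-score variance is the same as above.
True-score variance = [0.71 + 0.84] − 0.52 = 1.55 − 0.52 = 1.03.
Reliability = 1.03 / 1.48 = 0.696.

0.696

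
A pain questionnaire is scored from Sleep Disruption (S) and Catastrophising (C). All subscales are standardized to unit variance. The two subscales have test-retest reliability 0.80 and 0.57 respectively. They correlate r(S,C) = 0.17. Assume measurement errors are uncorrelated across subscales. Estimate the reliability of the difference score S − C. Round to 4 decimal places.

0.6205

Var(S−C) = 1 + 1 − 2·0.17 = 2 − 0.34 = 1.66.
Because errors are independent across components, Cov(Tᵢ,Tⱼ) = Cov(Xᵢ,Xⱼ); the off-diagonal part of the true-score variance is the same as above.
True-score variance = [0.80 + 0.57] − 0.34 = 1.37 − 0.34 = 1.03.
Reliability = 1.03 / 1.66 = 0.6205.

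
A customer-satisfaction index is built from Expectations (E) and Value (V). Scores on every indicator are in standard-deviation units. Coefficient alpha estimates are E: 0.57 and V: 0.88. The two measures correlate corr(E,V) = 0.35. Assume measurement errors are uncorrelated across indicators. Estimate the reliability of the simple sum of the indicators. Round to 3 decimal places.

0.796

Var(E+V) = 2 + 2·[0.35] = 2 + 0.7 = 2.7.
With uncorrelated errors the cross-covariances are all true-score covariance, so they carry over unchanged; only the diagonal terms shrink to ρᵢσᵢ².
True-score variance = [0.57 + 0.88] + 0.7 = 1.45 + 0.7 = 2.15.
Reliability = 2.15 / 2.7 = 0.796.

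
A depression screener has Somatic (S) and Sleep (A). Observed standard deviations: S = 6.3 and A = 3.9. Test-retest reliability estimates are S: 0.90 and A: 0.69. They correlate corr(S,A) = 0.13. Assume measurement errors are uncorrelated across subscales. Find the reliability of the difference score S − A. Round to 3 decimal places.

Var(S−A) = 6.3² + 3.9² − 2·6.3·3.9·0.13 = 54.9 − 6.3882 = 48.5118.
With uncorrelated errors the cross-covariances are all true-score covariance, so they carry over unchanged; only the diagonal terms shrink to ρᵢσᵢ².
True-score variance = [6.3²·0.90 + 3.9²·0.69] − 6.3882 = 46.2159 − 6.3882 = 39.8277.
Reliability = 39.8277 / 48.5118 = 0.821.

0.821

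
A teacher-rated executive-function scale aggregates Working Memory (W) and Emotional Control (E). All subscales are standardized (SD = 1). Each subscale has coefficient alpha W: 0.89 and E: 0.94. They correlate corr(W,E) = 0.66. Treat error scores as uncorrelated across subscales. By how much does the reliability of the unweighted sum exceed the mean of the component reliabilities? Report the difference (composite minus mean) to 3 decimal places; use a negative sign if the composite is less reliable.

0.034

Var(sum) = 2 + 1.32 = 3.32; true-score variance = 1.83 + 1.32 = 3.15; composite reliability = 0.9488.
Mean component reliability = 0.9150.
Difference = 0.9488 − 0.9150 = 0.034.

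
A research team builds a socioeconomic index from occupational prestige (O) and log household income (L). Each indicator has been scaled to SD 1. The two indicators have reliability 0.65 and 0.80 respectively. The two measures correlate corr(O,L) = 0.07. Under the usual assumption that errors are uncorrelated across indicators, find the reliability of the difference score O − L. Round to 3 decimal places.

0.704

Var(O−L) = 1 + 1 − 2·0.07 = 2 − 0.14 = 1.86.
Because errors are independent across components, Cov(Tᵢ,Tⱼ) = Cov(Xᵢ,Xⱼ); the off-diagonal part of the true-score variance is the same as above.
True-score variance = [0.65 + 0.80] − 0.14 = 1.45 − 0.14 = 1.31.
Reliability = 1.31 / 1.86 = 0.704.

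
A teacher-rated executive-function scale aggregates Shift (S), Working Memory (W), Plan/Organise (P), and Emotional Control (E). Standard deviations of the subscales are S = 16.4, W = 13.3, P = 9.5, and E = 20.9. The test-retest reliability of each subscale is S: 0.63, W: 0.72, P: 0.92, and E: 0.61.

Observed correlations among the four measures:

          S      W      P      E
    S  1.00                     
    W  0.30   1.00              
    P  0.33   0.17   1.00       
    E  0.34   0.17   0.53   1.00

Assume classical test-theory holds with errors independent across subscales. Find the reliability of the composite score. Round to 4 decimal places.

Var(S+W+P+E) = 16.4² + 13.3² + 9.5² + 20.9² + 2·[16.4·13.3·0.30 + 16.4·9.5·0.33 + 16.4·20.9·0.34 + 13.3·9.5·0.17 + 13.3·20.9·0.17 + 9.5·20.9·0.53] = 972.91 + 814.709 = 1787.62.
Because errors are independent across components, Cov(Tᵢ,Tⱼ) = Cov(Xᵢ,Xⱼ); the off-diagonal part of the true-score variance is the same as above.
True-score variance = [16.4²·0.63 + 13.3²·0.72 + 9.5²·0.92 + 20.9²·0.61] + 814.709 = 646.29 + 814.709 = 1461.
Reliability = 1461 / 1787.62 = 0.8173.

0.8173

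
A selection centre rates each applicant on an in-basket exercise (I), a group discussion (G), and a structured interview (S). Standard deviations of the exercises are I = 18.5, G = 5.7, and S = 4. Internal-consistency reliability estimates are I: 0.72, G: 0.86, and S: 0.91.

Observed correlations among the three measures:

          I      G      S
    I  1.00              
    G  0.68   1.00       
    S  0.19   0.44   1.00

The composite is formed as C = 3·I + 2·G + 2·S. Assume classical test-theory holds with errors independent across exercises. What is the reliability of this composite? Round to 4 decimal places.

Var(C) = 3²·18.5² + 2²·5.7² + 2²·4² + 2·[6·18.5·5.7·0.68 + 6·18.5·4·0.19 + 4·5.7·4·0.44] = 3274.21 + 1109.45 = 4383.66.
Under uncorrelated errors the observed covariances equal the true-score covariances, so only the own-variance terms attenuate.
True-score variance = [3²·18.5²·0.72 + 2²·5.7²·0.86 + 2²·4²·0.91] + 1109.45 = 2387.79 + 1109.45 = 3497.23.
Reliability = 3497.23 / 4383.66 = 0.7978.

0.7978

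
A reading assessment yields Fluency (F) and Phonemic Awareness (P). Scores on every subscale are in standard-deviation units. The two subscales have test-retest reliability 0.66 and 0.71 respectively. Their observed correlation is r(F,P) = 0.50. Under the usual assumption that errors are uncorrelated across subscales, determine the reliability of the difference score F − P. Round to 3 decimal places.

0.370

Var(F−P) = 1 + 1 − 2·0.50 = 2 − 1 = 1.
With uncorrelated errors the cross-covariances are all true-score covariance, so they carry over unchanged; only the diagonal terms shrink to ρᵢσᵢ².
True-score variance = [0.66 + 0.71] − 1 = 1.37 − 1 = 0.37.
Reliability = 0.37 / 1 = 0.370.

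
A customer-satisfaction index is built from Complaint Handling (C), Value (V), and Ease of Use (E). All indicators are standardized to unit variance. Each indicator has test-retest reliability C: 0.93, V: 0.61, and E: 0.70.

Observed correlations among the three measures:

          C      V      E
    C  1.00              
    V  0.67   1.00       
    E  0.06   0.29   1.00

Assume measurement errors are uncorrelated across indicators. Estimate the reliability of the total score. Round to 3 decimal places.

0.849

Var(C+V+E) = 3 + 2·[0.67 + 0.06 + 0.29] = 3 + 2.04 = 5.04.
With uncorrelated errors the cross-covariances are all true-score covariance, so they carry over unchanged; only the diagonal terms shrink to ρᵢσᵢ².
True-score variance = [0.93 + 0.61 + 0.70] + 2.04 = 2.24 + 2.04 = 4.28.
Reliability = 4.28 / 5.04 = 0.849.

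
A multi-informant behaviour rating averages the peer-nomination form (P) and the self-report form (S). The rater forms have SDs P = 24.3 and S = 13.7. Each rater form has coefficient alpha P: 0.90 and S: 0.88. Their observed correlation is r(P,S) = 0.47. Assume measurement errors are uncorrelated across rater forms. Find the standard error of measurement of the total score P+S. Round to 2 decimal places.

Var(total) = 778.18 + 312.935 = 1091.12.
True-score variance = 696.608 + 312.935 = 1009.54, so reliability = 0.9252.
Error variance = 1091.12 − 1009.54 = 81.5718; SEM = √81.5718 = 9.03.

9.03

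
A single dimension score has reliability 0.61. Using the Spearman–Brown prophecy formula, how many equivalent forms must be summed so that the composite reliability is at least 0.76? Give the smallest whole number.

3

k ≥ ρ*(1−ρ₁)/(ρ₁(1−ρ*)) = 0.76·0.39 / (0.61·0.24) = 2.025.
Smallest integer k = 3.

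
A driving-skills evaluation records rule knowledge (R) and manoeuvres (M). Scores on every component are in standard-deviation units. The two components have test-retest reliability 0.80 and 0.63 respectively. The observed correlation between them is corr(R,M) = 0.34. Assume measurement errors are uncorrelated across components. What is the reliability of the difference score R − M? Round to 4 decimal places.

Var(R−M) = 1 + 1 − 2·0.34 = 2 − 0.68 = 1.32.
With uncorrelated errors the cross-covariances are all true-score covariance, so they carry over unchanged; only the diagonal terms shrink to ρᵢσᵢ².
True-score variance = [0.80 + 0.63] − 0.68 = 1.43 − 0.68 = 0.75.
Reliability = 0.75 / 1.32 = 0.5682.

0.5682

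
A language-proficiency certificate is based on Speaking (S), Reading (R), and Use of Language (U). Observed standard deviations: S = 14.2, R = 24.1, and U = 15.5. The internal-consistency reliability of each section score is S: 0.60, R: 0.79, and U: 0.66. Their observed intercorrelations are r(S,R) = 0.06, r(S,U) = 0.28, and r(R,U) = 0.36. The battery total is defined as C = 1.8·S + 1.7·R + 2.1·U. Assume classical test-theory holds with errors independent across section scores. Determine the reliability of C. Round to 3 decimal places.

0.803

Var(C) = 1.8²·14.2² + 1.7²·24.1² + 2.1²·15.5² + 2·[3.06·14.2·24.1·0.06 + 3.78·14.2·15.5·0.28 + 3.57·24.1·15.5·0.36] = 3391.36 + 1551.74 = 4943.1.
Under uncorrelated errors the observed covariances equal the true-score covariances, so only the own-variance terms attenuate.
True-score variance = [1.8²·14.2²·0.60 + 1.7²·24.1²·0.79 + 2.1²·15.5²·0.66] + 1551.74 = 2417.31 + 1551.74 = 3969.05.
Reliability = 3969.05 / 4943.1 = 0.803.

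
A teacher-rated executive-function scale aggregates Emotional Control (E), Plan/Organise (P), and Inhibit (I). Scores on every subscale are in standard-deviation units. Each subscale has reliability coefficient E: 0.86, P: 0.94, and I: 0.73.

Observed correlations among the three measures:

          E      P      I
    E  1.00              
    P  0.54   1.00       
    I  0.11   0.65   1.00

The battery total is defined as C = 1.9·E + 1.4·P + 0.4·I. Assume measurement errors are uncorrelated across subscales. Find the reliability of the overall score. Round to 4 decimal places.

0.9299

Var(C) = 1.9² + 1.4² + 0.4² + 2·[2.66·0.54 + 0.76·0.11 + 0.56·0.65] = 5.73 + 3.768 = 9.498.
Under uncorrelated errors the observed covariances equal the true-score covariances, so only the own-variance terms attenuate.
True-score variance = [1.9²·0.86 + 1.4²·0.94 + 0.4²·0.73] + 3.768 = 5.0638 + 3.768 = 8.8318.
Reliability = 8.8318 / 9.498 = 0.9299.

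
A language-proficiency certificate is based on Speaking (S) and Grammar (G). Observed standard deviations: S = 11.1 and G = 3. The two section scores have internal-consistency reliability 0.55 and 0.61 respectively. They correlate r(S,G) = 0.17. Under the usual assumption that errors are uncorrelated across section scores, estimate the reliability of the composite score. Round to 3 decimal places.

0.589

Var(S+G) = 11.1² + 3² + 2·[11.1·3·0.17] = 132.21 + 11.322 = 143.532.
With uncorrelated errors the cross-covariances are all true-score covariance, so they carry over unchanged; only the diagonal terms shrink to ρᵢσᵢ².
True-score variance = [11.1²·0.55 + 3²·0.61] + 11.322 = 73.2555 + 11.322 = 84.5775.
Reliability = 84.5775 / 143.532 = 0.589.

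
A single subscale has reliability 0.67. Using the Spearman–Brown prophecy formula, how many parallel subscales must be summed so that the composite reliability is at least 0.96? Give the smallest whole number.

k ≥ ρ*(1−ρ₁)/(ρ₁(1−ρ*)) = 0.96·0.33 / (0.67·0.04) = 11.821.
Smallest integer k = 12.

12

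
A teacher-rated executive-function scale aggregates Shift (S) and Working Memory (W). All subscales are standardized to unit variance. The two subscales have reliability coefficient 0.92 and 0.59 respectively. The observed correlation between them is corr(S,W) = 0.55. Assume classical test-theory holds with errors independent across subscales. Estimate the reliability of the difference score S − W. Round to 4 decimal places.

Var(S−W) = 1 + 1 − 2·0.55 = 2 − 1.1 = 0.9.
Because errors are independent across components, Cov(Tᵢ,Tⱼ) = Cov(Xᵢ,Xⱼ); the off-diagonal part of the true-score variance is the same as above.
True-score variance = [0.92 + 0.59] − 1.1 = 1.51 − 1.1 = 0.41.
Reliability = 0.41 / 0.9 = 0.4556.

0.4556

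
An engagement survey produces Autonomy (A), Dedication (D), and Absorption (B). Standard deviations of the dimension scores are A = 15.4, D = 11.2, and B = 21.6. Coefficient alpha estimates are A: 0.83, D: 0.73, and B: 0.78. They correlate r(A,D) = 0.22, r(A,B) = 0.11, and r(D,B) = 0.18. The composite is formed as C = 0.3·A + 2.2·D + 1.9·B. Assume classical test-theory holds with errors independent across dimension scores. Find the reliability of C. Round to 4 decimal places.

Var(C) = 0.3²·15.4² + 2.2²·11.2² + 1.9²·21.6² + 2·[0.66·15.4·11.2·0.22 + 0.57·15.4·21.6·0.11 + 4.18·11.2·21.6·0.18] = 2312.76 + 455.842 = 2768.6.
With uncorrelated errors the cross-covariances are all true-score covariance, so they carry over unchanged; only the diagonal terms shrink to ρᵢσᵢ².
True-score variance = [0.3²·15.4²·0.83 + 2.2²·11.2²·0.73 + 1.9²·21.6²·0.78] + 455.842 = 1774.66 + 455.842 = 2230.5.
Reliability = 2230.5 / 2768.6 = 0.8056.

0.8056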